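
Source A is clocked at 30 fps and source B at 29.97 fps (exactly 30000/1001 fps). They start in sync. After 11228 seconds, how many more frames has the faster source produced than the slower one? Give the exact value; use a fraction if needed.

48120/143 frames

A emits 30 × 11228 = 336840 frames; B emits 30000/1001 × 11228 = 48120000/143.
Difference = 48120/143 frames (≈ 336.5035); B is behind A.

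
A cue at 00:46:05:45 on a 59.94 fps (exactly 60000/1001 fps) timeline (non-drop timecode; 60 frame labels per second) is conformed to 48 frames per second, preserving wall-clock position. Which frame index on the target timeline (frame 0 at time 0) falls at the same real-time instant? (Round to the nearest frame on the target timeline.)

frame 132889

Source frame index: (0×3600 + 46×60 + 5) × 60 + 45 = 165945.
Real time: 165945 / (60000/1001) = 11074063/4000 s.
Target frame: (11074063/4000) × (48) = 33222189/250 ≈ 132888.756 → 132889.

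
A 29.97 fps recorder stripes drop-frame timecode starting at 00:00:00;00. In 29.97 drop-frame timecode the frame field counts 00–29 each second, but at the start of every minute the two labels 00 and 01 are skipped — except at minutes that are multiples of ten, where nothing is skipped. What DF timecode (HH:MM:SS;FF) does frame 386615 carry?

Each 10-minute DF block holds 10 × 60 × 30 − 9 × 2 = 17982 frames. 386615 ÷ 17982 → 21 full blocks, remainder 8993.
Within the partial block the first minute is 1800 frames and each further minute 1798, so 5 further minute boundaries passed. Total skipped labels = 18 × 21 + 2 × 5 = 388.
Non-drop label index = 386615 + 388 = 387003; at 30 labels/s that is 03:35:00:03, i.e. DF 03:35:00;03.

03:35:00;03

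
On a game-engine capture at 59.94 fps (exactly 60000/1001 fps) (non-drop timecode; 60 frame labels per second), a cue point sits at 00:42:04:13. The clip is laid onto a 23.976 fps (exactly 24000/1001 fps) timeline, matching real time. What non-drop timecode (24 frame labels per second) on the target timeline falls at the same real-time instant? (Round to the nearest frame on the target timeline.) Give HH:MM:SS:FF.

00:42:04:05

Source frame index: (0×3600 + 42×60 + 4) × 60 + 13 = 151453.
Real time: 151453 / (60000/1001) = 151604453/60000 s.
Target frame: (151604453/60000) × (24000/1001) = 302906/5 ≈ 60581.200 → 60581.
At 24 labels/s: frame 60581 → 00:42:04:05.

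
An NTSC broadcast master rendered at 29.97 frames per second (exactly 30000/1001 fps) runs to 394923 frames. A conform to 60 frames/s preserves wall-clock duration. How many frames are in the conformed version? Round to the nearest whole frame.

Frames at target rate = 394923 × (60) / (30000/1001) = 395317923/500 ≈ 790635.846.
Nearest whole frame: 790636.

790636 frames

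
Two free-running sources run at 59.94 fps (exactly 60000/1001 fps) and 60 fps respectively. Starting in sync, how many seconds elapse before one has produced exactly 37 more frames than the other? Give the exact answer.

The gap grows by |60 − 60000/1001| = 60/1001 frames per second.
Time for a 37-frame gap: 37 ÷ (60/1001) = 37037/60 s.

37037/60 seconds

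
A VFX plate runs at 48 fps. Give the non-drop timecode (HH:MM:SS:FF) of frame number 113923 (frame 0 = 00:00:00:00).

113923 ÷ 48 = 2373 full seconds, remainder 19 frames.
2373 s = 0 h 39 min 33 s.
Timecode: 00:39:33:19.

00:39:33:19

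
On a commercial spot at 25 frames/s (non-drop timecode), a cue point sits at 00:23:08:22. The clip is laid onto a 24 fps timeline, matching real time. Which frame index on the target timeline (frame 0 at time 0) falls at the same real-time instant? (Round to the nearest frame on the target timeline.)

Source frame index: (0×3600 + 23×60 + 8) × 25 + 22 = 34722.
Real time: 34722 / (25) = 34722/25 s.
Target frame: (34722/25) × (24) = 833328/25 ≈ 33333.120 → 33333.

frame 33333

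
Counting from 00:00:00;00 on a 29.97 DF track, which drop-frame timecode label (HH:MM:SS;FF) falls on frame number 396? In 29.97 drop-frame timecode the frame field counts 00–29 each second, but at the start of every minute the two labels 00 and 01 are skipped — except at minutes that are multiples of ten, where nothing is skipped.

Each 10-minute DF block holds 10 × 60 × 30 − 9 × 2 = 17982 frames. 396 ÷ 17982 → 0 full blocks, remainder 396.
Within the partial block the first minute is 1800 frames and each further minute 1798, so 0 further minute boundaries passed. Total skipped labels = 18 × 0 + 2 × 0 = 0.
Non-drop label index = 396 + 0 = 396; at 30 labels/s that is 00:00:13:06, i.e. DF 00:00:13;06.

00:00:13;06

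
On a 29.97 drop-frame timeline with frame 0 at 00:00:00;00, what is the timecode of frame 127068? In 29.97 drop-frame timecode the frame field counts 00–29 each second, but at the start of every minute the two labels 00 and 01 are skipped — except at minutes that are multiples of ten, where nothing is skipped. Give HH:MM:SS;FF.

01:10:39;24

Ten DF minutes hold 17982 frames, so frame 127068 lies in block 7 (frames 125874–143855) with 1194 frames into that block.
The block's first minute is 1800 frames and the rest 1798 each; 1194 frames reaches minute 0, so 7 × 18 + 0 × 2 = 126 labels have been skipped so far.
Adding those back, label number 127068 + 126 = 127194 at 30 labels/s is 4239 s + 24 f = 1 h 10 min 39 s frame 24, i.e. 01:10:39;24.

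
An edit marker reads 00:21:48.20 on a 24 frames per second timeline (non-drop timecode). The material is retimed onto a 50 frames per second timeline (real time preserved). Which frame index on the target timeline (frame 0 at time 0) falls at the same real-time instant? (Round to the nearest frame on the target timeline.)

Source frame index: (0×3600 + 21×60 + 48) × 24 + 20 = 31412.
Real time: 31412 / (24) = 7853/6 s.
Target frame: (7853/6) × (50) = 196325/3 ≈ 65441.667 → 65442.

frame 65442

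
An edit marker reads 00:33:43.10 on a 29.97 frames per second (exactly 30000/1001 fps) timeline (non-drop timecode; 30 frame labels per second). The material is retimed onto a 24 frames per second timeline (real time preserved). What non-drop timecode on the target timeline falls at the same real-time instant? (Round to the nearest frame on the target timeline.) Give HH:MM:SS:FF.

00:33:45:09

Source frame index: (0×3600 + 33×60 + 43) × 30 + 10 = 60700.
Real time: 60700 / (30000/1001) = 607607/300 s.
Target frame: (607607/300) × (24) = 1215214/25 ≈ 48608.560 → 48609.
At 24 labels/s: frame 48609 → 00:33:45:09.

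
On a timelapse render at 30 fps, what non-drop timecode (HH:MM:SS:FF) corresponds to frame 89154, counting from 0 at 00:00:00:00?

00:49:31:24

89154 ÷ 30 = 2971 full seconds, remainder 24 frames.
2971 s = 0 h 49 min 31 s.
Timecode: 00:49:31:24.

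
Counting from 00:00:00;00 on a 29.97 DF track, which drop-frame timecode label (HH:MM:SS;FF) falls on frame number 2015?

00:01:07;07

Ten DF minutes hold 17982 frames, so frame 2015 lies in block 0 (frames 0–17981) with 2015 frames into that block.
The block's first minute is 1800 frames and the rest 1798 each; 2015 frames reaches minute 1, so 0 × 18 + 1 × 2 = 2 labels have been skipped so far.
Adding those back, label number 2015 + 2 = 2017 at 30 labels/s is 67 s + 7 f = 0 h 1 min 7 s frame 7, i.e. 00:01:07;07.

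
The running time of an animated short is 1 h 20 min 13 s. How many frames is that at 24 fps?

1 h 20 min 13 s = 4813 s.
Frames = 4813 × 24 = 115512.

115512 frames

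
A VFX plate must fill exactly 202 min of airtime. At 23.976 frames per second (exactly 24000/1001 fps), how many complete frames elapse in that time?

290589 frames

202 min = 12120 s.
Frames = 12120 × 24000/1001 = 290880000/1001 ≈ 290589.4106.
Complete frames: 290589.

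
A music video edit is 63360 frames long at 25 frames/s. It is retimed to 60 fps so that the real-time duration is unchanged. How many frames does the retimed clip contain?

152064 frames

Target frames = source frames × (target rate / source rate) = 63360 × (60)/(25) = 63360 × 12/5 = 152064.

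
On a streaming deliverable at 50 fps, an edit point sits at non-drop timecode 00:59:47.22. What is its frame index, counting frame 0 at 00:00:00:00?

Total seconds to the label: (0 × 3600 + 59 × 60 + 47) = 3587.
Frame index = 3587 × 50 + 22 = 179372.

179372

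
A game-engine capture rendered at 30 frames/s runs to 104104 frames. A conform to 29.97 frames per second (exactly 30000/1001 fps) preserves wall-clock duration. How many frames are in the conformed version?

Target frames = source frames × (target rate / source rate) = 104104 × (30000/1001)/(30) = 104104 × 1000/1001 = 104000.

104000 frames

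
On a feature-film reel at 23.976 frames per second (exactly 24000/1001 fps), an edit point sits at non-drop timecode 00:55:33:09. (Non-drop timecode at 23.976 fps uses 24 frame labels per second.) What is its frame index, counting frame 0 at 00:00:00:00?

Total seconds to the label: (0 × 3600 + 55 × 60 + 33) = 3333.
Frame index = 3333 × 24 + 9 = 80001.

frame 80001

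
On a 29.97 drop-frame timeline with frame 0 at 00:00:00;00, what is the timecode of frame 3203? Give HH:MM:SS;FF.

00:01:46;25

Ten DF minutes hold 17982 frames, so frame 3203 lies in block 0 (frames 0–17981) with 3203 frames into that block.
The block's first minute is 1800 frames and the rest 1798 each; 3203 frames reaches minute 1, so 0 × 18 + 1 × 2 = 2 labels have been skipped so far.
Adding those back, label number 3203 + 2 = 3205 at 30 labels/s is 106 s + 25 f = 0 h 1 min 46 s frame 25, i.e. 00:01:46;25.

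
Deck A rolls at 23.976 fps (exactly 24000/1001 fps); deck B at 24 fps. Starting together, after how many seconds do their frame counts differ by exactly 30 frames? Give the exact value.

The gap grows by |24 − 24000/1001| = 24/1001 frames per second.
Time for a 30-frame gap: 30 ÷ (24/1001) = 1251.25 s.

1251.25 seconds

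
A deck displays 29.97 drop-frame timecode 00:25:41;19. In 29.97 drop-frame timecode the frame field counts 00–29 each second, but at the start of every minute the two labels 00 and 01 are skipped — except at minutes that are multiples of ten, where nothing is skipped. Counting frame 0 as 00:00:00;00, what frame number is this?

As if non-drop at 30 labels/s: (0 × 3600 + 25 × 60 + 41) × 30 + 19 = 46249.
Minute boundaries passed: 25; those not divisible by 10: 25 − 2 = 23; dropped labels = 2 × 23 = 46.
Actual frame index = 46249 − 46 = 46203.

46203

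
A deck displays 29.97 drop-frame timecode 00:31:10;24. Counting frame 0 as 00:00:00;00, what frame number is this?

Complete 10-minute blocks: 3, each 17982 frames → 53946.
Remaining 1 whole minute in the current block: 1800 + 0 × 1798 = 1800 frames.
Within the current minute: 10 × 30 + 24 − 2 = 322 (labels ;00/;01 skipped at this minute). Total = 53946 + 1800 + 322 = 56068.

56068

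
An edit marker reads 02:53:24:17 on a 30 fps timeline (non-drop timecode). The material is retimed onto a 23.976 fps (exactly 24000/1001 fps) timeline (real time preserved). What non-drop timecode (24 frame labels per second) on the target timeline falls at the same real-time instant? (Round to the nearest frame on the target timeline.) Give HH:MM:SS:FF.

Source frame index: (2×3600 + 53×60 + 24) × 30 + 17 = 312137.
Real time: 312137 / (30) = 312137/30 s.
Target frame: (312137/30) × (24000/1001) = 35672800/143 ≈ 249460.140 → 249460.
At 24 labels/s: frame 249460 → 02:53:14:04.

02:53:14:04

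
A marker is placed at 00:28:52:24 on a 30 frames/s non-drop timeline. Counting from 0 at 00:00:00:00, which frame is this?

Total seconds to the label: (0 × 3600 + 28 × 60 + 52) = 1732.
Frame index = 1732 × 30 + 24 = 51984.

frame 51984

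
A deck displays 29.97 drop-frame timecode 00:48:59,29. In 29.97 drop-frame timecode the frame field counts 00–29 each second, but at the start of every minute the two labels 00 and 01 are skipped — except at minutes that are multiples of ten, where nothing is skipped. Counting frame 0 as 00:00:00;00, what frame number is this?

88111

As if non-drop at 30 labels/s: (0 × 3600 + 48 × 60 + 59) × 30 + 29 = 88199.
Minute boundaries passed: 48; those not divisible by 10: 48 − 4 = 44; dropped labels = 2 × 44 = 88.
Actual frame index = 88199 − 88 = 88111.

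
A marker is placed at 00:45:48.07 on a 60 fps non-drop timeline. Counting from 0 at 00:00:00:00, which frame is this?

Total seconds to the label: (0 × 3600 + 45 × 60 + 48) = 2748.
Frame index = 2748 × 60 + 7 = 164887.

frame 164887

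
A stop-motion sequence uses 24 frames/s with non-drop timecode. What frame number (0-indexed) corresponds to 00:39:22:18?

56706

Total seconds to the label: (0 × 3600 + 39 × 60 + 22) = 2362.
Frame index = 2362 × 24 + 18 = 56706.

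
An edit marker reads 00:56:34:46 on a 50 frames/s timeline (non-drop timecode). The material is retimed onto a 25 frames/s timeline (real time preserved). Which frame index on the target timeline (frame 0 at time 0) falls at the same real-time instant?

frame 84873

Source frame index: (0×3600 + 56×60 + 34) × 50 + 46 = 169746.
Real time: 169746 / (50) = 84873/25 s.
Target frame: (84873/25) × (25) = 84873.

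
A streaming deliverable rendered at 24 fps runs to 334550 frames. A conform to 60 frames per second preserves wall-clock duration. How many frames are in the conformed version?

836375 frames

Target frames = source frames × (target rate / source rate) = 334550 × (60)/(24) = 334550 × 5/2 = 836375.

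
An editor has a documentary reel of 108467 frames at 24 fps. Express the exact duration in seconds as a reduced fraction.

108467/24 seconds

Running time = 108467 ÷ (24) = 108467 × 1/24 = 108467/24 s.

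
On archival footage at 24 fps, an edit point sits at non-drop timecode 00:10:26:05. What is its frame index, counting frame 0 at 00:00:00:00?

Total seconds to the label: (0 × 3600 + 10 × 60 + 26) = 626.
Frame index = 626 × 24 + 5 = 15029.

frame 15029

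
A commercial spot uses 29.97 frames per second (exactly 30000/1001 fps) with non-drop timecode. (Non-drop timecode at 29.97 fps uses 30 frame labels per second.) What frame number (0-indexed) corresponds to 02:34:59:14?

Total seconds to the label: (2 × 3600 + 34 × 60 + 59) = 9299.
Frame index = 9299 × 30 + 14 = 278984.

278984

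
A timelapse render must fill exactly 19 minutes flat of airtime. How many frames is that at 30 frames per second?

19 min = 1140 s.
Frames = 1140 × 30 = 34200.

34200 frames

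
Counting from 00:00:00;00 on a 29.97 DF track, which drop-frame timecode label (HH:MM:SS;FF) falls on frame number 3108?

00:01:43;20

Ten DF minutes hold 17982 frames, so frame 3108 lies in block 0 (frames 0–17981) with 3108 frames into that block.
The block's first minute is 1800 frames and the rest 1798 each; 3108 frames reaches minute 1, so 0 × 18 + 1 × 2 = 2 labels have been skipped so far.
Adding those back, label number 3108 + 2 = 3110 at 30 labels/s is 103 s + 20 f = 0 h 1 min 43 s frame 20, i.e. 00:01:43;20.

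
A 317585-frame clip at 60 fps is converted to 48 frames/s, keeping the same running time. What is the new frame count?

254068 frames

Target frames = source frames × (target rate / source rate) = 317585 × (48)/(60) = 317585 × 4/5 = 254068.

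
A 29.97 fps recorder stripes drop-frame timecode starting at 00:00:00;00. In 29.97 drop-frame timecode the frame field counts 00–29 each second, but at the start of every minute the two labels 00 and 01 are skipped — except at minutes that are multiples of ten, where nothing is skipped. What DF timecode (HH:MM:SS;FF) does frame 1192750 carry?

Each 10-minute DF block holds 10 × 60 × 30 − 9 × 2 = 17982 frames. 1192750 ÷ 17982 → 66 full blocks, remainder 5938.
Within the partial block the first minute is 1800 frames and each further minute 1798, so 3 further minute boundaries passed. Total skipped labels = 18 × 66 + 2 × 3 = 1194.
Non-drop label index = 1192750 + 1194 = 1193944; at 30 labels/s that is 11:03:18:04, i.e. DF 11:03:18;04.

11:03:18;04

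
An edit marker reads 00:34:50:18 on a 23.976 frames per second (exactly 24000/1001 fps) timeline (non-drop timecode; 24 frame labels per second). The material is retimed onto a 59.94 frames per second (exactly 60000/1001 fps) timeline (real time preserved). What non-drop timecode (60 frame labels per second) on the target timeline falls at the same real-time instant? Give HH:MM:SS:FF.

Source frame index: (0×3600 + 34×60 + 50) × 24 + 18 = 50178.
Real time: 50178 / (24000/1001) = 8371363/4000 s.
Target frame: (8371363/4000) × (60000/1001) = 125445.
At 60 labels/s: frame 125445 → 00:34:50:45.

00:34:50:45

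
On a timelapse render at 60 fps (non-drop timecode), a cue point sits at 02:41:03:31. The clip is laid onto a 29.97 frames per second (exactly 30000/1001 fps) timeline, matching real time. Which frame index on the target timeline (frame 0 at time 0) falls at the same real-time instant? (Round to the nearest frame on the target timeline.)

frame 289616

Source frame index: (2×3600 + 41×60 + 3) × 60 + 31 = 579811.
Real time: 579811 / (60) = 579811/60 s.
Target frame: (579811/60) × (30000/1001) = 289905500/1001 ≈ 289615.884 → 289616.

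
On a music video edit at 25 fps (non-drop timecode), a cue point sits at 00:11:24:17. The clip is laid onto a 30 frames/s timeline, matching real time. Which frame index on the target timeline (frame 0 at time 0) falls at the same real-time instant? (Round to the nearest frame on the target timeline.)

Source frame index: (0×3600 + 11×60 + 24) × 25 + 17 = 17117.
Real time: 17117 / (25) = 17117/25 s.
Target frame: (17117/25) × (30) = 102702/5 ≈ 20540.400 → 20540.

frame 20540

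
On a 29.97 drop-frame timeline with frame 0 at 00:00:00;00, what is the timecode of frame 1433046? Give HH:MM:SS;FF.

Ten DF minutes hold 17982 frames, so frame 1433046 lies in block 79 (frames 1420578–1438559) with 12468 frames into that block.
The block's first minute is 1800 frames and the rest 1798 each; 12468 frames reaches minute 6, so 79 × 18 + 6 × 2 = 1434 labels have been skipped so far.
Adding those back, label number 1433046 + 1434 = 1434480 at 30 labels/s is 47816 s + 0 f = 13 h 16 min 56 s frame 0, i.e. 13:16:56;00.

13:16:56;00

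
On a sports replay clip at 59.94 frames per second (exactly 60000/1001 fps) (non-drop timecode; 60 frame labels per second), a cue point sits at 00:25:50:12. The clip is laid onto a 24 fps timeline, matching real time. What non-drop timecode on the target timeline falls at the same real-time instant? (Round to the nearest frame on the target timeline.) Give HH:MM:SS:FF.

00:25:51:18

Source frame index: (0×3600 + 25×60 + 50) × 60 + 12 = 93012.
Real time: 93012 / (60000/1001) = 7758751/5000 s.
Target frame: (7758751/5000) × (24) = 23276253/625 ≈ 37242.005 → 37242.
At 24 labels/s: frame 37242 → 00:25:51:18.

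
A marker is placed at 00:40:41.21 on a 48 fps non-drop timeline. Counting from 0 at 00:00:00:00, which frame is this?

117189

Total seconds to the label: (0 × 3600 + 40 × 60 + 41) = 2441.
Frame index = 2441 × 48 + 21 = 117189.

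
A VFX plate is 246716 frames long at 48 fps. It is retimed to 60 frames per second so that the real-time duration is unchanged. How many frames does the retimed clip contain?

Target frames = source frames × (target rate / source rate) = 246716 × (60)/(48) = 246716 × 5/4 = 308395.

308395 frames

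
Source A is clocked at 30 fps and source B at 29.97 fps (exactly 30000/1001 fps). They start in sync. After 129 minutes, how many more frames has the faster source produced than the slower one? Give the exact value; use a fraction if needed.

232200/1001 frames

129 min = 7740 s.
A emits 30 × 7740 = 232200 frames; B emits 30000/1001 × 7740 = 232200000/1001.
Difference = 232200/1001 frames (≈ 231.9680); B is behind A.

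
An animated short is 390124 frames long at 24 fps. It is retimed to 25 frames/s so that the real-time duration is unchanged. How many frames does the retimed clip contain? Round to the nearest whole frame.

Frames at target rate = 390124 × (25) / (24) = 2438275/6 ≈ 406379.167.
Nearest whole frame: 406379.

406379 frames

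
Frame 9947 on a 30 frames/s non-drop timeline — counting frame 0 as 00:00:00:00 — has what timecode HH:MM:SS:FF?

9947 ÷ 30 = 331 full seconds, remainder 17 frames.
331 s = 0 h 5 min 31 s.
Timecode: 00:05:31:17.

00:05:31:17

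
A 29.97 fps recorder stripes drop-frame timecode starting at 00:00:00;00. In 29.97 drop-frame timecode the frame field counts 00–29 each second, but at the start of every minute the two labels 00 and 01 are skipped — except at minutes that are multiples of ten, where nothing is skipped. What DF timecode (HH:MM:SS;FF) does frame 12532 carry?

Each 10-minute DF block holds 10 × 60 × 30 − 9 × 2 = 17982 frames. 12532 ÷ 17982 → 0 full blocks, remainder 12532.
Within the partial block the first minute is 1800 frames and each further minute 1798, so 6 further minute boundaries passed. Total skipped labels = 18 × 0 + 2 × 6 = 12.
Non-drop label index = 12532 + 12 = 12544; at 30 labels/s that is 00:06:58:04, i.e. DF 00:06:58;04.

00:06:58;04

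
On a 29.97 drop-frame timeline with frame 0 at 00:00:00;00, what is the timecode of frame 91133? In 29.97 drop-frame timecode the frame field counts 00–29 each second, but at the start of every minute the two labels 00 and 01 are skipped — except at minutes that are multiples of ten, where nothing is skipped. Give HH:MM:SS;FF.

Ten DF minutes hold 17982 frames, so frame 91133 lies in block 5 (frames 89910–107891) with 1223 frames into that block.
The block's first minute is 1800 frames and the rest 1798 each; 1223 frames reaches minute 0, so 5 × 18 + 0 × 2 = 90 labels have been skipped so far.
Adding those back, label number 91133 + 90 = 91223 at 30 labels/s is 3040 s + 23 f = 0 h 50 min 40 s frame 23, i.e. 00:50:40;23.

00:50:40;23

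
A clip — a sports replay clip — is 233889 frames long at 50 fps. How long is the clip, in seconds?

4677.78 seconds

Running time = 233889 / (50) = 4677.78 s.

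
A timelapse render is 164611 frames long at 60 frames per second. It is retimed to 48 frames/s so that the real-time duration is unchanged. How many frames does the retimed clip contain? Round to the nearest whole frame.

Frames at target rate = 164611 × (48) / (60) = 658444/5 ≈ 131688.800.
Nearest whole frame: 131689.

131689 frames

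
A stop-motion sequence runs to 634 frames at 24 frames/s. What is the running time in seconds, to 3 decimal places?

Running time = 634 × 1/24 = 317/12 s ≈ 26.417 s.

26.417 seconds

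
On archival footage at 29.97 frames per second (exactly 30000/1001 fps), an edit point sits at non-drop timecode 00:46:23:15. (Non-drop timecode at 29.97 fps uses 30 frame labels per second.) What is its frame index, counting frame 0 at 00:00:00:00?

frame 83505

Total seconds to the label: (0 × 3600 + 46 × 60 + 23) = 2783.
Frame index = 2783 × 30 + 15 = 83505.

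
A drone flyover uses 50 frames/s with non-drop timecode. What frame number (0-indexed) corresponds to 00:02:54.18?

Total seconds to the label: (0 × 3600 + 2 × 60 + 54) = 174.
Frame index = 174 × 50 + 18 = 8718.

frame 8718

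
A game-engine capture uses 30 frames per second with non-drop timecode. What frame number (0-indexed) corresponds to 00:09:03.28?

Total seconds to the label: (0 × 3600 + 9 × 60 + 3) = 543.
Frame index = 543 × 30 + 28 = 16318.

16318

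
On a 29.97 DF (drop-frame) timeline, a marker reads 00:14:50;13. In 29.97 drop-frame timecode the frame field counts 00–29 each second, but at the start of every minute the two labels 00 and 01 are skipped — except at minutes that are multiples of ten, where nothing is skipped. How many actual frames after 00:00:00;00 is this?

26687

As if non-drop at 30 labels/s: (0 × 3600 + 14 × 60 + 50) × 30 + 13 = 26713.
Minute boundaries passed: 14; those not divisible by 10: 14 − 1 = 13; dropped labels = 2 × 13 = 26.
Actual frame index = 26713 − 26 = 26687.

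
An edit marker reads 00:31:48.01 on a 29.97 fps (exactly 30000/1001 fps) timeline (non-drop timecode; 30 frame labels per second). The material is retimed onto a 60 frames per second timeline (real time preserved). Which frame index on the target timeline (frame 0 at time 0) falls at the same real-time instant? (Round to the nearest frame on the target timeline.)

frame 114596

Source frame index: (0×3600 + 31×60 + 48) × 30 + 1 = 57241.
Real time: 57241 / (30000/1001) = 57298241/30000 s.
Target frame: (57298241/30000) × (60) = 57298241/500 ≈ 114596.482 → 114596.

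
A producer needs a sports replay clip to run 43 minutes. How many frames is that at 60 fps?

43 min = 2580 s.
Frames = 2580 × 60 = 154800.

154800 frames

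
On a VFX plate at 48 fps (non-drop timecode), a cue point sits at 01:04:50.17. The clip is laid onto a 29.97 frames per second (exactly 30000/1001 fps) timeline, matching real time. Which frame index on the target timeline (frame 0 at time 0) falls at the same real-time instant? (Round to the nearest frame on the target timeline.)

Source frame index: (1×3600 + 4×60 + 50) × 48 + 17 = 186737.
Real time: 186737 / (48) = 186737/48 s.
Target frame: (186737/48) × (30000/1001) = 116710625/1001 ≈ 116594.031 → 116594.

frame 116594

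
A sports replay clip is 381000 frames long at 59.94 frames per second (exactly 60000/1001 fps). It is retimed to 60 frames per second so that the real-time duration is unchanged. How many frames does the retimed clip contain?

Target frames = source frames × (target rate / source rate) = 381000 × (60)/(60000/1001) = 381000 × 1001/1000 = 381381.

381381 frames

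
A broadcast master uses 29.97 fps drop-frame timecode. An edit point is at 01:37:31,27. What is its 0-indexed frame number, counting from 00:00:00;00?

Complete 10-minute blocks: 9, each 17982 frames → 161838.
Remaining 7 whole minutes in the current block: 1800 + 6 × 1798 = 12588 frames.
Within the current minute: 31 × 30 + 27 − 2 = 955 (labels ;00/;01 skipped at this minute). Total = 161838 + 12588 + 955 = 175381.

175381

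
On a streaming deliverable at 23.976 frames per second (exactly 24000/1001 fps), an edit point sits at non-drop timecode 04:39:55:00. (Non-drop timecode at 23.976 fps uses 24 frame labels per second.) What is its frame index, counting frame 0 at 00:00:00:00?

Total seconds to the label: (4 × 3600 + 39 × 60 + 55) = 16795.
Frame index = 16795 × 24 + 0 = 403080.

frame 403080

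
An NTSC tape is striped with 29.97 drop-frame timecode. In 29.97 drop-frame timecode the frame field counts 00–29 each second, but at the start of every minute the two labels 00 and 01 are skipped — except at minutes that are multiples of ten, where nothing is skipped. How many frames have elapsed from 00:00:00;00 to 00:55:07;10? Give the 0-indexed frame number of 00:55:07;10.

99120

As if non-drop at 30 labels/s: (0 × 3600 + 55 × 60 + 7) × 30 + 10 = 99220.
Minute boundaries passed: 55; those not divisible by 10: 55 − 5 = 50; dropped labels = 2 × 50 = 100.
Actual frame index = 99220 − 100 = 99120.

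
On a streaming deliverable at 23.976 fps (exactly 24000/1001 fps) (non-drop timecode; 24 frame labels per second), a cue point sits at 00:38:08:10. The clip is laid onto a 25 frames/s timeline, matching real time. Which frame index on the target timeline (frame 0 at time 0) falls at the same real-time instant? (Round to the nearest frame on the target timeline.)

Source frame index: (0×3600 + 38×60 + 8) × 24 + 10 = 54922.
Real time: 54922 / (24000/1001) = 27488461/12000 s.
Target frame: (27488461/12000) × (25) = 27488461/480 ≈ 57267.627 → 57268.

frame 57268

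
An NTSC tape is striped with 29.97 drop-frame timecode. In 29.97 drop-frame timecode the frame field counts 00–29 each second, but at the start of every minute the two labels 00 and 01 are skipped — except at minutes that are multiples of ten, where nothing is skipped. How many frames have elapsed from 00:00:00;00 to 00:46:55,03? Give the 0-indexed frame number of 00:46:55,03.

Complete 10-minute blocks: 4, each 17982 frames → 71928.
Remaining 6 whole minutes in the current block: 1800 + 5 × 1798 = 10790 frames.
Within the current minute: 55 × 30 + 3 − 2 = 1651 (labels ;00/;01 skipped at this minute). Total = 71928 + 10790 + 1651 = 84369.

84369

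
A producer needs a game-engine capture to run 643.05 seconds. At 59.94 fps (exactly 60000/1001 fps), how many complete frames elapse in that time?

38544 frames

Frames = 643.05 × 60000/1001 = 38583000/1001 ≈ 38544.4555.
Complete frames: 38544.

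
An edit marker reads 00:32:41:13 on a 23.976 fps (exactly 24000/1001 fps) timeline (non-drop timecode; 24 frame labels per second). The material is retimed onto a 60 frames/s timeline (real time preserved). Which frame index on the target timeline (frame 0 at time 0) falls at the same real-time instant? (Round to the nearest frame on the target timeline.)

Source frame index: (0×3600 + 32×60 + 41) × 24 + 13 = 47077.
Real time: 47077 / (24000/1001) = 47124077/24000 s.
Target frame: (47124077/24000) × (60) = 47124077/400 ≈ 117810.193 → 117810.

frame 117810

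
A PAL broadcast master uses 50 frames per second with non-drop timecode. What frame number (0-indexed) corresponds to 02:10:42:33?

Total seconds to the label: (2 × 3600 + 10 × 60 + 42) = 7842.
Frame index = 7842 × 50 + 33 = 392133.

392133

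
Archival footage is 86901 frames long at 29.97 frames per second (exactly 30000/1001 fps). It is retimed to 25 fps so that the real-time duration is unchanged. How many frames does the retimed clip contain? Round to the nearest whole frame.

72490 frames

Frames at target rate = 86901 × (25) / (30000/1001) = 28995967/400 ≈ 72489.917.
Nearest whole frame: 72490.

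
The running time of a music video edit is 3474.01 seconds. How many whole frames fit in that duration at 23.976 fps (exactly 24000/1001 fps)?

83292 frames

Frames = 3474.01 × 24000/1001 = 83376240/1001 ≈ 83292.9471.
Complete frames: 83292.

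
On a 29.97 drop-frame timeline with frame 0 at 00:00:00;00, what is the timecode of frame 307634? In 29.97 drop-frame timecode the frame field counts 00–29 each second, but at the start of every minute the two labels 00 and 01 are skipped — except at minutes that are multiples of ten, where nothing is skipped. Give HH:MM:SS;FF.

02:51:04;22

Ten DF minutes hold 17982 frames, so frame 307634 lies in block 17 (frames 305694–323675) with 1940 frames into that block.
The block's first minute is 1800 frames and the rest 1798 each; 1940 frames reaches minute 1, so 17 × 18 + 1 × 2 = 308 labels have been skipped so far.
Adding those back, label number 307634 + 308 = 307942 at 30 labels/s is 10264 s + 22 f = 2 h 51 min 4 s frame 22, i.e. 02:51:04;22.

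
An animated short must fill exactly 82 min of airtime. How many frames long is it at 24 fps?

82 min = 4920 s.
Frames = 4920 × 24 = 118080.

118080 frames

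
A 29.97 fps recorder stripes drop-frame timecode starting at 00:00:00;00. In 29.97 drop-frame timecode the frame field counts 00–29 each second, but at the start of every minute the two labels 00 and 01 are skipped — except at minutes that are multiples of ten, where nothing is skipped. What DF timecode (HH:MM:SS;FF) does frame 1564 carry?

Ten DF minutes hold 17982 frames, so frame 1564 lies in block 0 (frames 0–17981) with 1564 frames into that block.
The block's first minute is 1800 frames and the rest 1798 each; 1564 frames reaches minute 0, so 0 × 18 + 0 × 2 = 0 labels have been skipped so far.
Adding those back, label number 1564 + 0 = 1564 at 30 labels/s is 52 s + 4 f = 0 h 0 min 52 s frame 4, i.e. 00:00:52;04.

00:00:52;04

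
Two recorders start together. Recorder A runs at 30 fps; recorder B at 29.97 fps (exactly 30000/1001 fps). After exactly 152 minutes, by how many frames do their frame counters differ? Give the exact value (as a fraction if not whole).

273600/1001 frames

152 min = 9120 s.
A emits 30 × 9120 = 273600 frames; B emits 30000/1001 × 9120 = 273600000/1001.
Difference = 273600/1001 frames (≈ 273.3267); B is behind A.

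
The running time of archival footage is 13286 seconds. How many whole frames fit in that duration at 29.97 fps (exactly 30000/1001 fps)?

Frames = 13286 × 30000/1001 = 4380000/11 ≈ 398181.8182.
Complete frames: 398181.

398181 frames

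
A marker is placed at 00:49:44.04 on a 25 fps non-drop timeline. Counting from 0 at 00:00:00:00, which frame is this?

Total seconds to the label: (0 × 3600 + 49 × 60 + 44) = 2984.
Frame index = 2984 × 25 + 4 = 74604.

frame 74604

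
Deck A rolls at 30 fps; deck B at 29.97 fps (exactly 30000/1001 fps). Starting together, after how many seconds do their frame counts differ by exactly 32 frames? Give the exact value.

16016/15 seconds

The gap grows by |30000/1001 − 30| = 30/1001 frames per second.
Time for a 32-frame gap: 32 ÷ (30/1001) = 16016/15 s.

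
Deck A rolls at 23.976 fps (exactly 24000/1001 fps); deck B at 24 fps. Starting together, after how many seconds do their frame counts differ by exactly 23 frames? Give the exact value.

The gap grows by |24 − 24000/1001| = 24/1001 frames per second.
Time for a 23-frame gap: 23 ÷ (24/1001) = 23023/24 s.

23023/24 seconds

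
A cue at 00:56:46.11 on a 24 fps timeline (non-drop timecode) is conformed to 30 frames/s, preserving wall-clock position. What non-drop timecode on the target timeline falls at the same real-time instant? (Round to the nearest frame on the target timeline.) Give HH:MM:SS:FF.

Source frame index: (0×3600 + 56×60 + 46) × 24 + 11 = 81755.
Real time: 81755 / (24) = 81755/24 s.
Target frame: (81755/24) × (30) = 408775/4 ≈ 102193.750 → 102194.
At 30 labels/s: frame 102194 → 00:56:46:14.

00:56:46:14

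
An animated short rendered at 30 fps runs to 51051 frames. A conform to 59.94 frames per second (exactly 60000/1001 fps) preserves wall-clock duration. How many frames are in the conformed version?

Target frames = source frames × (target rate / source rate) = 51051 × (60000/1001)/(30) = 51051 × 2000/1001 = 102000.

102000 frames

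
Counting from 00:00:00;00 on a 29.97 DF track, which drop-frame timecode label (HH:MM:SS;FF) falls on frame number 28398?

00:15:47;16

Each 10-minute DF block holds 10 × 60 × 30 − 9 × 2 = 17982 frames. 28398 ÷ 17982 → 1 full block, remainder 10416.
Within the partial block the first minute is 1800 frames and each further minute 1798, so 5 further minute boundaries passed. Total skipped labels = 18 × 1 + 2 × 5 = 28.
Non-drop label index = 28398 + 28 = 28426; at 30 labels/s that is 00:15:47:16, i.e. DF 00:15:47;16.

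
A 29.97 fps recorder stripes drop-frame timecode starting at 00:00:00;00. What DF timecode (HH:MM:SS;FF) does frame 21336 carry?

00:11:51;26

Ten DF minutes hold 17982 frames, so frame 21336 lies in block 1 (frames 17982–35963) with 3354 frames into that block.
The block's first minute is 1800 frames and the rest 1798 each; 3354 frames reaches minute 1, so 1 × 18 + 1 × 2 = 20 labels have been skipped so far.
Adding those back, label number 21336 + 20 = 21356 at 30 labels/s is 711 s + 26 f = 0 h 11 min 51 s frame 26, i.e. 00:11:51;26.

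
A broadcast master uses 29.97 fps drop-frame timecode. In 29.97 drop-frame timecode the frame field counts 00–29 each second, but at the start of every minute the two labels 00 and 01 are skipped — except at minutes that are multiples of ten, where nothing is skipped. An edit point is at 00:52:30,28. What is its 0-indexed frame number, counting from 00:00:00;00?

Complete 10-minute blocks: 5, each 17982 frames → 89910.
Remaining 2 whole minutes in the current block: 1800 + 1 × 1798 = 3598 frames.
Within the current minute: 30 × 30 + 28 − 2 = 926 (labels ;00/;01 skipped at this minute). Total = 89910 + 3598 + 926 = 94434.

94434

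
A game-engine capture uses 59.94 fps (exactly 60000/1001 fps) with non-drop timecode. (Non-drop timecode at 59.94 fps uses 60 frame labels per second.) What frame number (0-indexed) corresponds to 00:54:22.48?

Total seconds to the label: (0 × 3600 + 54 × 60 + 22) = 3262.
Frame index = 3262 × 60 + 48 = 195768.

frame 195768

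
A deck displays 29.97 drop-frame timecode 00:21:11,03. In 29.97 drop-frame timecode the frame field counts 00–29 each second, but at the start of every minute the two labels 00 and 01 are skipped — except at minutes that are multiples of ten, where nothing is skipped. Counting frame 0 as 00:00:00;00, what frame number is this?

Complete 10-minute blocks: 2, each 17982 frames → 35964.
Remaining 1 whole minute in the current block: 1800 + 0 × 1798 = 1800 frames.
Within the current minute: 11 × 30 + 3 − 2 = 331 (labels ;00/;01 skipped at this minute). Total = 35964 + 1800 + 331 = 38095.

38095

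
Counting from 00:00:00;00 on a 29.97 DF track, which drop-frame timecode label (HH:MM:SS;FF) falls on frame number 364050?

03:22:27;04

Each 10-minute DF block holds 10 × 60 × 30 − 9 × 2 = 17982 frames. 364050 ÷ 17982 → 20 full blocks, remainder 4410.
Within the partial block the first minute is 1800 frames and each further minute 1798, so 2 further minute boundaries passed. Total skipped labels = 18 × 20 + 2 × 2 = 364.
Non-drop label index = 364050 + 364 = 364414; at 30 labels/s that is 03:22:27:04, i.e. DF 03:22:27;04.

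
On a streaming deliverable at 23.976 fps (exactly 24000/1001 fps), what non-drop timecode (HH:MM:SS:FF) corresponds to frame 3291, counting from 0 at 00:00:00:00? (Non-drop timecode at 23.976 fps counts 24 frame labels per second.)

3291 ÷ 24 = 137 full seconds, remainder 3 frames.
137 s = 0 h 2 min 17 s.
Timecode: 00:02:17:03.

00:02:17:03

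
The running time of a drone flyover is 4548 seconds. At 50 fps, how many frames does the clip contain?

Frames = 4548 × 50 = 227400.

227400 frames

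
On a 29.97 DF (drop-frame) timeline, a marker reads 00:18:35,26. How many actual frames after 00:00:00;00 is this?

As if non-drop at 30 labels/s: (0 × 3600 + 18 × 60 + 35) × 30 + 26 = 33476.
Minute boundaries passed: 18; those not divisible by 10: 18 − 1 = 17; dropped labels = 2 × 17 = 34.
Actual frame index = 33476 − 34 = 33442.

33442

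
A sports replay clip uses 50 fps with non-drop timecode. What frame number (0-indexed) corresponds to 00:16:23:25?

Total seconds to the label: (0 × 3600 + 16 × 60 + 23) = 983.
Frame index = 983 × 50 + 25 = 49175.

49175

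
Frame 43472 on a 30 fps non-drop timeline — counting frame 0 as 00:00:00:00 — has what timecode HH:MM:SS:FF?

43472 ÷ 30 = 1449 full seconds, remainder 2 frames.
1449 s = 0 h 24 min 9 s.
Timecode: 00:24:09:02.

00:24:09:02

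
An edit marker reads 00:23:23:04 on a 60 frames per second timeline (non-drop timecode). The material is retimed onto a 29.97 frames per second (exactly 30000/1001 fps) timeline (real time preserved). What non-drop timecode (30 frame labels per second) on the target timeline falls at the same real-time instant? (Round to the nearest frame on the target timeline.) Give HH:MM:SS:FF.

Source frame index: (0×3600 + 23×60 + 23) × 60 + 4 = 84184.
Real time: 84184 / (60) = 21046/15 s.
Target frame: (21046/15) × (30000/1001) = 42092000/1001 ≈ 42049.950 → 42050.
At 30 labels/s: frame 42050 → 00:23:21:20.

00:23:21:20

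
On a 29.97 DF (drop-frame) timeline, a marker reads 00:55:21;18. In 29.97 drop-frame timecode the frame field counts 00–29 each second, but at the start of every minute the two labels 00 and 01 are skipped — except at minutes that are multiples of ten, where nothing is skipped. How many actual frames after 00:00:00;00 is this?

As if non-drop at 30 labels/s: (0 × 3600 + 55 × 60 + 21) × 30 + 18 = 99648.
Minute boundaries passed: 55; those not divisible by 10: 55 − 5 = 50; dropped labels = 2 × 50 = 100.
Actual frame index = 99648 − 100 = 99548.

99548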